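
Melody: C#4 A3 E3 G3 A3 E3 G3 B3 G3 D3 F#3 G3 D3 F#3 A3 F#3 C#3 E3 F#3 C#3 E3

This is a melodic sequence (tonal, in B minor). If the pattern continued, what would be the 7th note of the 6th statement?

The unit is 7 notes. Position-7 pitches of the 3 shown cells: G3, F#3, E3.
Carrying that down a 2nd forward: D3 → C#3 → B2.

B2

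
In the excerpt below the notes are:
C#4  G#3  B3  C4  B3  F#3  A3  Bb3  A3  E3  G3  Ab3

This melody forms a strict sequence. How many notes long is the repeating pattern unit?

12 notes total. Splitting into 3 groups of 4:
C#4 G#3 B3 C4 | B3 F#3 A3 Bb3 | A3 E3 G3 Ab3
Every group is a transposition down a 2nd of the one before; no shorter unit works.

4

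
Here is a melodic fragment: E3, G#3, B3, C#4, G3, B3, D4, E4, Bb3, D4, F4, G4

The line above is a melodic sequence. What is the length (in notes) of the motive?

4

12 notes total. Splitting into 3 groups of 4:
E3 G#3 B3 C#4 | G3 B3 D4 E4 | Bb3 D4 F4 G4
Every group is a transposition up a 3rd of the one before; no shorter unit works.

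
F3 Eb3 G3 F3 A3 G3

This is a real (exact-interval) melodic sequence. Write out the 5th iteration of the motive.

Unit = 2 notes; the statements start on F3, G3, A3, moving up a 2nd each time.
Extending up a 2nd: B3 → C#4.
From C#4 the exact shape gives C#4 B3.

C#4 B3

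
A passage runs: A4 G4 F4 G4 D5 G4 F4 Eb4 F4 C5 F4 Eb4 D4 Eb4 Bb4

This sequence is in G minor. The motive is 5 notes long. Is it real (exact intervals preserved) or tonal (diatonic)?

Every note is diatonic to G minor.
Cell 1 has -2 semitones from note 2 to 3, but cell 3 has -1 — the interval quality changes while the contour stays the same, which is the hallmark of a tonal sequence.

tonal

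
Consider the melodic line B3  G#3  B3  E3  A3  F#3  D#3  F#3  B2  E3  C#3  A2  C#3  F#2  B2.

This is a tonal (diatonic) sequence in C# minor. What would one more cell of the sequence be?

G#2 E2 G#2 C#2 F#2

With a 5-note motive the entries are B3, F#3, C#3, each down a 4th from the previous.
Statement 4 starts on G#2 and keeps the same diatonic contour: G#2 E2 G#2 C#2 F#2.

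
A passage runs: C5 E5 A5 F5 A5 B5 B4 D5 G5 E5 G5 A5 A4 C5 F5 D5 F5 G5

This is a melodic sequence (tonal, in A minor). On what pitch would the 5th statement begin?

F4

Taking 6-note groups, the heads are C5, B4, A4: the pattern moves down a 2nd.
Continuing: G4 → F4. Statement 5 starts on F4.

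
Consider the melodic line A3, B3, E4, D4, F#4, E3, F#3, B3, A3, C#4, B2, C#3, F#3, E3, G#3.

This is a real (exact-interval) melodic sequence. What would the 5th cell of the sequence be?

C#2 D#2 G#2 F#2 A#2

Taking 5-note groups, the heads are A3, E3, B2: the pattern moves down a 4th.
Continuing the starts: F#2 → C#2.
So cell 5 is C#2 D#2 G#2 F#2 A#2.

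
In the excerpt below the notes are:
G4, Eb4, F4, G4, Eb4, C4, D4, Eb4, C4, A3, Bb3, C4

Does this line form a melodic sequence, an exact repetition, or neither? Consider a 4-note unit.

Each 4-note cell is the previous one transposed down a 3rd.

sequence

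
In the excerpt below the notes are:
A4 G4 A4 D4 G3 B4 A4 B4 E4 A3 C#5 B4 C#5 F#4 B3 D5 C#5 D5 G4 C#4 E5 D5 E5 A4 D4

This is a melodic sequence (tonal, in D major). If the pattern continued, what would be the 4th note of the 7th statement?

Grouping in 5s, the 4th note of each cell is D4, E4, F#4, G4, A4.
Carrying that up a 2nd forward: B4 → C#5.

C#5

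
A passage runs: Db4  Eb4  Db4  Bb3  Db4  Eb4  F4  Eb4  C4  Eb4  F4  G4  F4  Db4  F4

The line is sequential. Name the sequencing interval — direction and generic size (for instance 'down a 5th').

Unit = 5 notes; the statements start on Db4, Eb4, F4, moving up a 2nd each time.
From Db4 to Eb4: up a 2nd.

up a 2nd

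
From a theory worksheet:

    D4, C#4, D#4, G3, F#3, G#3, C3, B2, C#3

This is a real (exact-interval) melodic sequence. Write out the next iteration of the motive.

Unit = 3 notes; the statements start on D4, G3, C3, moving down a 5th each time.
Statement 4 starts on F2 and keeps the same exact contour: F2 E2 F#2.

F2 E2 F#2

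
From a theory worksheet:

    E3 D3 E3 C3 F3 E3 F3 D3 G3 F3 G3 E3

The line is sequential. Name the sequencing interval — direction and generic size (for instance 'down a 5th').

Unit = 4 notes; the statements start on E3, F3, G3, moving up a 2nd each time.
E3 to F3 is up a 2nd.

up a 2nd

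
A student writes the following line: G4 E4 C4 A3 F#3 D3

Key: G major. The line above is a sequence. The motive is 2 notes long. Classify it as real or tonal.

tonal

Every note is diatonic to G major.
Cell 1 has -3 semitones from note 1 to 2, but cell 3 has -4 — the interval quality changes while the contour stays the same, which is the hallmark of a tonal sequence.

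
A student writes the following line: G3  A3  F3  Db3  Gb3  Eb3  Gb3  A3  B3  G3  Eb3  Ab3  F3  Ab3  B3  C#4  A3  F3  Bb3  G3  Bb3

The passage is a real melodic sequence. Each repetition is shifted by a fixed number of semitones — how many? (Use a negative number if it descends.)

The 7-note cells begin on G3, A3, B3 — each up a 2nd from the last.
G3 to A3 spans +2 semitones.

2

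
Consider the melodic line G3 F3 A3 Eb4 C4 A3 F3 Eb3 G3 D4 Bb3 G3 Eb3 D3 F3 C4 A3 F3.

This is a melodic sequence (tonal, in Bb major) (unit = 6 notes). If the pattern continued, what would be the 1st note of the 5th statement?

The unit is 6 notes. Position-1 pitches of the 3 shown cells: G3, F3, Eb3.
Carrying that down a 2nd forward: D3 → C3.

C3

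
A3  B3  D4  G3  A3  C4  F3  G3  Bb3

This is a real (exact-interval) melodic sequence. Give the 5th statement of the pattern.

Unit = 3 notes; the statements start on A3, G3, F3, moving down a 2nd each time.
Continuing the starts: Eb3 → Db3.
From Db3 the exact shape gives Db3 Eb3 Gb3.

Db3 Eb3 Gb3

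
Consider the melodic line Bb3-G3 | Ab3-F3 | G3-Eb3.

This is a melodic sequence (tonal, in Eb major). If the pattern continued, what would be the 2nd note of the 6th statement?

With 2-note cells, note 2 of each statement runs G3, F3, Eb3.
Extending down a 2nd: D3 → C3 → Bb2.

Bb2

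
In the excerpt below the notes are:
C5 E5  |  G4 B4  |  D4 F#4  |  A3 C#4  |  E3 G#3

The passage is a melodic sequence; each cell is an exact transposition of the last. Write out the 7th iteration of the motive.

With a 2-note motive the entries are C5, G4, D4, A3, E3, each down a 4th from the previous.
Extending down a 4th: B2 → F#2.
From F#2 the exact shape gives F#2 A#2.

F#2 A#2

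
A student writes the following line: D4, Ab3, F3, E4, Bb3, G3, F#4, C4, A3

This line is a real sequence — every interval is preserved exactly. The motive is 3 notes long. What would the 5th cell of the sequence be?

A#4 E4 C#4

With a 3-note motive the entries are D4, E4, F#4, each up a 2nd from the previous.
Extending up a 2nd: G#4 → A#4.
Statement 5 starts on A#4 and keeps the same exact contour: A#4 E4 C#4.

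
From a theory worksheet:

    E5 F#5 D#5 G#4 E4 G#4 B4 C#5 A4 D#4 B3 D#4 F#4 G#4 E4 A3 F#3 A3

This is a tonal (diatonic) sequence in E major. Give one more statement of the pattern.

C#4 D#4 B3 E3 C#3 E3

The 6-note cells begin on E5, B4, F#4 — each down a 4th from the last.
From C#4 the diatonic shape gives C#4 D#4 B3 E3 C#3 E3.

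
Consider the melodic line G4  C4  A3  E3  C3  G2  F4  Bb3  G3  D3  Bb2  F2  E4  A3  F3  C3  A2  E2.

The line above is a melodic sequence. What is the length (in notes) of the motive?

6

18 notes total. Splitting into 3 groups of 6:
G4 C4 A3 E3 C3 G2 | F4 Bb3 G3 D3 Bb2 F2 | E4 A3 F3 C3 A2 E2
Each cell is the previous one down a 2nd — so the unit is 6 notes.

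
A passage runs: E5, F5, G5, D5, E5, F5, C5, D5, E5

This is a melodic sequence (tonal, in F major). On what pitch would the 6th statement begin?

With a 3-note motive the entries are E5, D5, C5, each down a 2nd from the previous.
Extending the heads down a 2nd: Bb4 → A4 → G4.

G4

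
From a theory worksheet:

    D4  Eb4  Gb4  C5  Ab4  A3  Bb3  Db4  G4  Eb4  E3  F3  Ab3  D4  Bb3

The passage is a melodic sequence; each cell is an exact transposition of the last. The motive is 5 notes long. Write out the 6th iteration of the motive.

The 5-note cells begin on D4, A3, E3 — each down a 4th from the last.
Carrying on: B2 → F#2 → C#2.
So cell 6 is C#2 D2 F2 B2 G2.

C#2 D2 F2 B2 G2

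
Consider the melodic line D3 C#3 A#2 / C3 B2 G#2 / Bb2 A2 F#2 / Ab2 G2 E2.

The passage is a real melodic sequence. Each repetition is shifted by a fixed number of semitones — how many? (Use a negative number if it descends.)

-2

Taking 3-note groups, the heads are D3, C3, Bb2, Ab2: the pattern moves down a 2nd.
D3→C3 is 48 − 50 = -2 semitones.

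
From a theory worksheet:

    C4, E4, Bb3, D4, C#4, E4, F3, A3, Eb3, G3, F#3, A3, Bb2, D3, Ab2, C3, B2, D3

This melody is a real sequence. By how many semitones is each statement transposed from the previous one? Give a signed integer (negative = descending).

-7

Unit = 6 notes; the statements start on C4, F3, Bb2, moving down a 5th each time.
Counting half-steps from C4 to F3: -7.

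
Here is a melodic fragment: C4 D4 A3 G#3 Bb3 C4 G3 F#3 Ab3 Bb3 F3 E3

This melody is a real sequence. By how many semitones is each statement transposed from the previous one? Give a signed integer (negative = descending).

-2

With a 4-note motive the entries are C4, Bb3, Ab3, each down a 2nd from the previous.
C4→Bb3 is 58 − 60 = -2 semitones.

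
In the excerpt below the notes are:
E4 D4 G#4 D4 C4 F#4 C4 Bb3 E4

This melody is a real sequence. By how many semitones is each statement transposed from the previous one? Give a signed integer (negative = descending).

-2

The 3-note cells begin on E4, D4, C4 — each down a 2nd from the last.
E4→D4 is 62 − 64 = -2 semitones.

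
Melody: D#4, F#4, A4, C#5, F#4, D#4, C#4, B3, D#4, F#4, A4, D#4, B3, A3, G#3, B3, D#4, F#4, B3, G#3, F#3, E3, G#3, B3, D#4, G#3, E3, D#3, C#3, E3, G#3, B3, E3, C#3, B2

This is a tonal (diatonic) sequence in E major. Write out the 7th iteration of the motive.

F#2 A2 C#3 E3 A2 F#2 E2

Taking 7-note groups, the heads are D#4, B3, G#3, E3, C#3: the pattern moves down a 3rd.
Continuing the starts: A2 → F#2.
Statement 7 starts on F#2 and keeps the same diatonic contour: F#2 A2 C#3 E3 A2 F#2 E2.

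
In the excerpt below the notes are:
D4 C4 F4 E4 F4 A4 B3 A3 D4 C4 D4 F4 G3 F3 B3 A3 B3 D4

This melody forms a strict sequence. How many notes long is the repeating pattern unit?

6

Try groups of 6 (3 cells in 18 notes):
D4 C4 F4 E4 F4 A4 | B3 A3 D4 C4 D4 F4 | G3 F3 B3 A3 B3 D4
That's a consistent down a 3rd shift per cell, and no other grouping gives one.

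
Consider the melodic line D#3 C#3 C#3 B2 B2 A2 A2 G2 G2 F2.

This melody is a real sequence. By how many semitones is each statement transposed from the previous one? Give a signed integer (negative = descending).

The 2-note cells begin on D#3, C#3, B2, A2, G2 — each down a 2nd from the last.
D#3 to C#3 spans -2 semitones.

-2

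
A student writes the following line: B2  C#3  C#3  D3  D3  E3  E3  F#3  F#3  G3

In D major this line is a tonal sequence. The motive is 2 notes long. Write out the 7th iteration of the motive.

Taking 2-note groups, the heads are B2, C#3, D3, E3, F#3: the pattern moves up a 2nd.
Carrying on: G3 → A3.
From A3 the diatonic shape gives A3 B3.

A3 B3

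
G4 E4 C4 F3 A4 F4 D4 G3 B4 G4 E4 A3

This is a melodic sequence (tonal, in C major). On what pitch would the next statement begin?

C5

Taking 4-note groups, the heads are G4, A4, B4: the pattern moves up a 2nd.
One more step up a 2nd gives C5.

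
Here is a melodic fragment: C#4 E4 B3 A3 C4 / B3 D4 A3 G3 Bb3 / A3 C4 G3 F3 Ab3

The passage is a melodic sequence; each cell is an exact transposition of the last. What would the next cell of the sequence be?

The 5-note cells begin on C#4, B3, A3 — each down a 2nd from the last.
From G3 the exact shape gives G3 Bb3 F3 Eb3 Gb3.

G3 Bb3 F3 Eb3 Gb3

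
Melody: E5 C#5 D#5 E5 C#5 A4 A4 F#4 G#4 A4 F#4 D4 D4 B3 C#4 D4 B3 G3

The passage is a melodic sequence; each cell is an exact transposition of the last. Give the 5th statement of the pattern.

Taking 6-note groups, the heads are E5, A4, D4: the pattern moves down a 5th.
Extending down a 5th: G3 → C3.
From C3 the exact shape gives C3 A2 B2 C3 A2 F2.

C3 A2 B2 C3 A2 F2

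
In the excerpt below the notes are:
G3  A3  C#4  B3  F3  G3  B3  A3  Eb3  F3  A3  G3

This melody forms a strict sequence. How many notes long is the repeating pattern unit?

There are 12 notes; a 4-note unit gives 3 cells:
G3 A3 C#4 B3 | F3 G3 B3 A3 | Eb3 F3 A3 G3
Every group is a transposition down a 2nd of the one before; no shorter unit works.

4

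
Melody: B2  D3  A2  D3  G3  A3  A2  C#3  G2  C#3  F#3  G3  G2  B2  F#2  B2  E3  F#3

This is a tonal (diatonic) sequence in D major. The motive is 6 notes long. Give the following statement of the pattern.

F#2 A2 E2 A2 D3 E3

With a 6-note motive the entries are B2, A2, G2, each down a 2nd from the previous.
From F#2 the diatonic shape gives F#2 A2 E2 A2 D3 E3.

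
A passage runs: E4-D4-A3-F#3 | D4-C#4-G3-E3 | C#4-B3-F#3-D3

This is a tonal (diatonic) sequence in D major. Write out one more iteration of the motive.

B3 A3 E3 C#3

With a 4-note motive the entries are E4, D4, C#4, each down a 2nd from the previous.
Statement 4 starts on B3 and keeps the same diatonic contour: B3 A3 E3 C#3.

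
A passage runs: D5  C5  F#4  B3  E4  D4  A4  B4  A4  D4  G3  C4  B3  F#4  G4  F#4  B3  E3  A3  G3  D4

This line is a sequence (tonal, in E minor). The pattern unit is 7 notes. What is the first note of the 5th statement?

C4

The 7-note cells begin on D5, B4, G4 — each down a 3rd from the last.
Continuing: E4 → C4. Statement 5 starts on C4.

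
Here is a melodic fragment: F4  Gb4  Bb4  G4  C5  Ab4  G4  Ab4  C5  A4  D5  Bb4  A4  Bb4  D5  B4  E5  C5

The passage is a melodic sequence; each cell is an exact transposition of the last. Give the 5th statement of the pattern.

Taking 6-note groups, the heads are F4, G4, A4: the pattern moves up a 2nd.
Carrying on: B4 → C#5.
From C#5 the exact shape gives C#5 D5 F#5 D#5 G#5 E5.

C#5 D5 F#5 D#5 G#5 E5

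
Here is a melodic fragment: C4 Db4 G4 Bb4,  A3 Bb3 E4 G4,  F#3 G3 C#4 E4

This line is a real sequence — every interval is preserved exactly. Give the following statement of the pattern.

D#3 E3 A#3 C#4

With a 4-note motive the entries are C4, A3, F#3, each down a 3rd from the previous.
So cell 4 is D#3 E3 A#3 C#4.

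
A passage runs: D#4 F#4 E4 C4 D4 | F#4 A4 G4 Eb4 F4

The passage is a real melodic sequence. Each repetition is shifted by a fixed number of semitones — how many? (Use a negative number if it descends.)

3

With a 5-note motive the entries are D#4, F#4, each up a 3rd from the previous.
D#4→F#4 is 66 − 63 = 3 semitones.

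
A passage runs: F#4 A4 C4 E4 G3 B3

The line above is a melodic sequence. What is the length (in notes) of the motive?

2

There are 6 notes; a 2-note unit gives 3 cells:
F#4 A4 | C4 E4 | G3 B3
Every group is a transposition down a 4th of the one before; no shorter unit works.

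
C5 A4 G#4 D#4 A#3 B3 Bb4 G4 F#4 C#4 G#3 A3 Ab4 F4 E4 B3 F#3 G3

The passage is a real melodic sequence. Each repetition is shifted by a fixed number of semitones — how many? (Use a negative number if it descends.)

-2

Taking 6-note groups, the heads are C5, Bb4, Ab4: the pattern moves down a 2nd.
Counting half-steps from C5 to Bb4: -2.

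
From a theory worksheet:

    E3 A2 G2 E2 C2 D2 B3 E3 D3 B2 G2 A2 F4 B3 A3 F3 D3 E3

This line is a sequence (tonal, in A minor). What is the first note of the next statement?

C5

Taking 6-note groups, the heads are E3, B3, F4: the pattern moves up a 5th.
The next head, up a 5th from F4, is C5.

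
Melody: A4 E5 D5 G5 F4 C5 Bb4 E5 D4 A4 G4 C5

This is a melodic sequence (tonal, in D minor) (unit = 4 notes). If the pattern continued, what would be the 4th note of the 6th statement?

With 4-note cells, note 4 of each statement runs G5, E5, C5.
Carrying that down a 3rd forward: A4 → F4 → D4.

D4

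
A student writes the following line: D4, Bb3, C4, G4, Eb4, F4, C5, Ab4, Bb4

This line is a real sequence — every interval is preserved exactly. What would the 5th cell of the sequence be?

Bb5 Gb5 Ab5

Taking 3-note groups, the heads are D4, G4, C5: the pattern moves up a 4th.
Carrying on: F5 → Bb5.
Statement 5 starts on Bb5 and keeps the same exact contour: Bb5 Gb5 Ab5.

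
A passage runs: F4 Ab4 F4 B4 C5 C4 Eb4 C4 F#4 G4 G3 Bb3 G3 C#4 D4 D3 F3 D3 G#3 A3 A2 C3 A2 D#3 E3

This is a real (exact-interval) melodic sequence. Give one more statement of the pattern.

E2 G2 E2 A#2 B2

Unit = 5 notes; the statements start on F4, C4, G3, D3, A2, moving down a 4th each time.
Statement 6 starts on E2 and keeps the same exact contour: E2 G2 E2 A#2 B2.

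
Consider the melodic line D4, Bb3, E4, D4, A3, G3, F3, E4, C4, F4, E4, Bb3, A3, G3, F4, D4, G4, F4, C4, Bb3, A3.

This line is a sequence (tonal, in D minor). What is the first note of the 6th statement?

Bb4

The 7-note cells begin on D4, E4, F4 — each up a 2nd from the last.
Extending the heads up a 2nd: G4 → A4 → Bb4.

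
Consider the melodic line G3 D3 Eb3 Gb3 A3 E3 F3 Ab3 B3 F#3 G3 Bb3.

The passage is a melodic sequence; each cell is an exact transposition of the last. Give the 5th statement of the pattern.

D#4 A#3 B3 D4

Unit = 4 notes; the statements start on G3, A3, B3, moving up a 2nd each time.
Carrying on: C#4 → D#4.
From D#4 the exact shape gives D#4 A#3 B3 D4.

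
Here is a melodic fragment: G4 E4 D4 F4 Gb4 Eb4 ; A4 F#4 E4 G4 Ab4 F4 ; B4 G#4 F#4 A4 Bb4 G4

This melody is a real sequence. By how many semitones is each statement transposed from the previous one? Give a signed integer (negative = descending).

2

Taking 6-note groups, the heads are G4, A4, B4: the pattern moves up a 2nd.
Counting half-steps from G4 to A4: 2.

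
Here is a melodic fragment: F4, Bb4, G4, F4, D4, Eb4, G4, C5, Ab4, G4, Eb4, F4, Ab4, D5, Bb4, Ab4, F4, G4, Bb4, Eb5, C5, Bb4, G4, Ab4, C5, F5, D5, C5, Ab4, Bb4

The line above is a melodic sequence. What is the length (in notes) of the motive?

6

30 notes total. Splitting into 5 groups of 6:
F4 Bb4 G4 F4 D4 Eb4 | G4 C5 Ab4 G4 Eb4 F4 | Ab4 D5 Bb4 Ab4 F4 G4 | Bb4 Eb5 C5 Bb4 G4 Ab4 | C5 F5 D5 C5 Ab4 Bb4
Every group is a transposition up a 2nd of the one before; no shorter unit works.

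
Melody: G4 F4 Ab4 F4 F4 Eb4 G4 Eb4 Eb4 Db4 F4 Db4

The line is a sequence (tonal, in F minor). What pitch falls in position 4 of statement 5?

Bb3

Grouping in 4s, the 4th note of each cell is F4, Eb4, Db4.
Each moves down a 2nd. Continuing: C4 → Bb3.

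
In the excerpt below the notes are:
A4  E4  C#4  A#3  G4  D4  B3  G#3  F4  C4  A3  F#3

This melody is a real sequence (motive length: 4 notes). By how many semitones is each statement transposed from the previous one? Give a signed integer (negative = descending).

-2

Unit = 4 notes; the statements start on A4, G4, F4, moving down a 2nd each time.
A4 to G4 spans -2 semitones.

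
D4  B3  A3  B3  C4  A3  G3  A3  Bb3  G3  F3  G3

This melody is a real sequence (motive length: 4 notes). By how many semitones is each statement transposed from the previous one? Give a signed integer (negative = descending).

-2

With a 4-note motive the entries are D4, C4, Bb3, each down a 2nd from the previous.
D4→C4 is 60 − 62 = -2 semitones.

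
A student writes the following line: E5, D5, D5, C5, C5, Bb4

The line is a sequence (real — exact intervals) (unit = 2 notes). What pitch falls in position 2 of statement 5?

The unit is 2 notes. Position-2 pitches of the 3 shown cells: D5, C5, Bb4.
Each moves down a 2nd. Continuing: Ab4 → Gb4.

Gb4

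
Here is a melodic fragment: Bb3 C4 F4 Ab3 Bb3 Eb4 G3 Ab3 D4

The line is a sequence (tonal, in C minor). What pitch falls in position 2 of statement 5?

F3

The unit is 3 notes. Position-2 pitches of the 3 shown cells: C4, Bb3, Ab3.
Extending down a 2nd: G3 → F3.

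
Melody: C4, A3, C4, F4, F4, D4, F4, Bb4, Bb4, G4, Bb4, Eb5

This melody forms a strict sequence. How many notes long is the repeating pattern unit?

Try groups of 4 (3 cells in 12 notes):
C4 A3 C4 F4 | F4 D4 F4 Bb4 | Bb4 G4 Bb4 Eb5
Each cell is the previous one up a 4th — so the unit is 4 notes.

4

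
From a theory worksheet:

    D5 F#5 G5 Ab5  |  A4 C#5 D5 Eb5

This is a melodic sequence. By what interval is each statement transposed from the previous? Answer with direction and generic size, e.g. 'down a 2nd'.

Taking 4-note groups, the heads are D5, A4: the pattern moves down a 4th.
From D5 to A4: down a 4th.

down a 4th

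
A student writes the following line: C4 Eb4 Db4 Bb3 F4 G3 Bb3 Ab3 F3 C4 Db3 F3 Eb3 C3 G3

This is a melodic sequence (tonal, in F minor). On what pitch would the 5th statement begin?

Eb2

The 5-note cells begin on C4, G3, Db3 — each down a 4th from the last.
Extending the heads down a 4th: Ab2 → Eb2.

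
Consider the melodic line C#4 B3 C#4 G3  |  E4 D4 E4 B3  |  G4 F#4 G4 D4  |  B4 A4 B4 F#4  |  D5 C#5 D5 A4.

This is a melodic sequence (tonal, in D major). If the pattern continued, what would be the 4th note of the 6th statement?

With 4-note cells, note 4 of each statement runs G3, B3, D4, F#4, A4.
One more up a 3rd gives C#5.

C#5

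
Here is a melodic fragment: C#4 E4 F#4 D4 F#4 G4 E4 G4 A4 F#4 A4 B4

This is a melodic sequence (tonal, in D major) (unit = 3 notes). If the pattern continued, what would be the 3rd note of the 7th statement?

E5

The unit is 3 notes. Position-3 pitches of the 4 shown cells: F#4, G4, A4, B4.
Each moves up a 2nd. Continuing: C#5 → D5 → E5.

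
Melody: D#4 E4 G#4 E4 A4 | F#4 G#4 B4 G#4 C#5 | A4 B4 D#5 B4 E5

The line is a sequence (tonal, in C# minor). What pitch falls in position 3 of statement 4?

With 5-note cells, note 3 of each statement runs G#4, B4, D#5.
One more up a 3rd gives F#5.

F#5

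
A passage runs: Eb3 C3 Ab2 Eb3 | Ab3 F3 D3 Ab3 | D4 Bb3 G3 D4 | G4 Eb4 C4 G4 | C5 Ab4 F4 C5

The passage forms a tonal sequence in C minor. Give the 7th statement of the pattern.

Bb5 G5 Eb5 Bb5

With a 4-note motive the entries are Eb3, Ab3, D4, G4, C5, each up a 4th from the previous.
Carrying on: F5 → Bb5.
So cell 7 is Bb5 G5 Eb5 Bb5.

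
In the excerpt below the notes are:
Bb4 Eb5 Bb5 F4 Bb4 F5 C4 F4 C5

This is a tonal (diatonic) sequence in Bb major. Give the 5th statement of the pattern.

D3 G3 D4

Taking 3-note groups, the heads are Bb4, F4, C4: the pattern moves down a 4th.
Carrying on: G3 → D3.
Statement 5 starts on D3 and keeps the same diatonic contour: D3 G3 D4.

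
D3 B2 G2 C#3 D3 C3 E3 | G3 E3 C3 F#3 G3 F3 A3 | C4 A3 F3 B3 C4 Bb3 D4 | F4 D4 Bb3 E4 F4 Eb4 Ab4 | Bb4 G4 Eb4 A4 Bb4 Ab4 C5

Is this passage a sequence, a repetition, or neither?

Note 7 of cell 4 is Ab4; if this were a sequence it would be G4. No unit length gives a consistent transposition pattern.

neither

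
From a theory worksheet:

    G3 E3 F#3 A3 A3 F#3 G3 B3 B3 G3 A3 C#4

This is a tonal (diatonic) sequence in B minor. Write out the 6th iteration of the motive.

E4 C#4 D4 F#4

The 4-note cells begin on G3, A3, B3 — each up a 2nd from the last.
Extending up a 2nd: C#4 → D4 → E4.
Statement 6 starts on E4 and keeps the same diatonic contour: E4 C#4 D4 F#4.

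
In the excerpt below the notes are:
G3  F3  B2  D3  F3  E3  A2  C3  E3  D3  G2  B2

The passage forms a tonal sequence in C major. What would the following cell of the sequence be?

Unit = 4 notes; the statements start on G3, F3, E3, moving down a 2nd each time.
Statement 4 starts on D3 and keeps the same diatonic contour: D3 C3 F2 A2.

D3 C3 F2 A2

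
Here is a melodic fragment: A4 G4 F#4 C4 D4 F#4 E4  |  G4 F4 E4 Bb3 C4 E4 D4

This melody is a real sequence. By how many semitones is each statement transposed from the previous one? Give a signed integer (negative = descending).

With a 7-note motive the entries are A4, G4, each down a 2nd from the previous.
Counting half-steps from A4 to G4: -2.

-2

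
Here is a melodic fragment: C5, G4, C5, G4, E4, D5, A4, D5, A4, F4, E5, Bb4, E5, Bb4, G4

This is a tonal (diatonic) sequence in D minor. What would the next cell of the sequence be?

The 5-note cells begin on C5, D5, E5 — each up a 2nd from the last.
From F5 the diatonic shape gives F5 C5 F5 C5 A4.

F5 C5 F5 C5 A4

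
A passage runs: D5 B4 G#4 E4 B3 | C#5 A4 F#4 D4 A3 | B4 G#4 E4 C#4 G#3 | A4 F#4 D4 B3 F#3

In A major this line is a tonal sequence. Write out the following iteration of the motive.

The 5-note cells begin on D5, C#5, B4, A4 — each down a 2nd from the last.
From G#4 the diatonic shape gives G#4 E4 C#4 A3 E3.

G#4 E4 C#4 A3 E3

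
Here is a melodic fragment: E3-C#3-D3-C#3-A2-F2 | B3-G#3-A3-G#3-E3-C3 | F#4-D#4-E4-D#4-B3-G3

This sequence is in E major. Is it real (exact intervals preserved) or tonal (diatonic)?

Each cell has the same semitone pattern (-3, 1, -1, -4, -4) — intervals are preserved exactly.
And D3 lies outside E major, so the sequence is real rather than tonal.

real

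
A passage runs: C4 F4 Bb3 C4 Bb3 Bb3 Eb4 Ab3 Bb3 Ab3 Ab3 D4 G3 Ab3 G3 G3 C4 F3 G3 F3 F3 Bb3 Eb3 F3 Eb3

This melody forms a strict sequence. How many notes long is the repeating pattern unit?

5

Try groups of 5 (5 cells in 25 notes):
C4 F4 Bb3 C4 Bb3 | Bb3 Eb4 Ab3 Bb3 Ab3 | Ab3 D4 G3 Ab3 G3 | G3 C4 F3 G3 F3 | F3 Bb3 Eb3 F3 Eb3
Each cell is the previous one down a 2nd — so the unit is 5 notes.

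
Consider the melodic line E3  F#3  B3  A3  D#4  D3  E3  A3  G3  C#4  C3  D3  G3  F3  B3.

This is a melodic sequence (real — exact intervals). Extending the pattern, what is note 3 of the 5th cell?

Eb3

Grouping in 5s, the 3rd note of each cell is B3, A3, G3.
Each moves down a 2nd. Continuing: F3 → Eb3.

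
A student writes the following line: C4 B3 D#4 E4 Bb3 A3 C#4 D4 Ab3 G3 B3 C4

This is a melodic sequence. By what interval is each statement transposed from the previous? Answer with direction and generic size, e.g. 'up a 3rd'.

With a 4-note motive the entries are C4, Bb3, Ab3, each down a 2nd from the previous.
From C4 to Bb3: down a 2nd.

down a 2nd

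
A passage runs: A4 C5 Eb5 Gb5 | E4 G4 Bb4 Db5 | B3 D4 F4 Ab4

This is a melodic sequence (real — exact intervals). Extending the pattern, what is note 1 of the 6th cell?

With 4-note cells, note 1 of each statement runs A4, E4, B3.
Carrying that down a 4th forward: F#3 → C#3 → G#2.

G#2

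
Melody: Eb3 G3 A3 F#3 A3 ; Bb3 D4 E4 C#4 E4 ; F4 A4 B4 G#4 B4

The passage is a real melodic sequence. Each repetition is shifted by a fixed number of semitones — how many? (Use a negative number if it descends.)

7

Unit = 5 notes; the statements start on Eb3, Bb3, F4, moving up a 5th each time.
Eb3 to Bb3 spans +7 semitones.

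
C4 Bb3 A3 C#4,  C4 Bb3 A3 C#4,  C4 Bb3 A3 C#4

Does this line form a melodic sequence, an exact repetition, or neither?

repetition

Each 4-note cell is identical (C4 Bb3 A3 C#4), restated at the same pitch.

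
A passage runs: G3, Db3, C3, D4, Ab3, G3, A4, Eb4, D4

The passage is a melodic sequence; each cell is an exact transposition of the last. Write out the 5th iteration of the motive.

Taking 3-note groups, the heads are G3, D4, A4: the pattern moves up a 5th.
Carrying on: E5 → B5.
Statement 5 starts on B5 and keeps the same exact contour: B5 F5 E5.

B5 F5 E5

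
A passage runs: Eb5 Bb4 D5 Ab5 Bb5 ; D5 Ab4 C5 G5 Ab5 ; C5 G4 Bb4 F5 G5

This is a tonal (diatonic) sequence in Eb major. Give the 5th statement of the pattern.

Ab4 Eb4 G4 D5 Eb5

With a 5-note motive the entries are Eb5, D5, C5, each down a 2nd from the previous.
Carrying on: Bb4 → Ab4.
So cell 5 is Ab4 Eb4 G4 D5 Eb5.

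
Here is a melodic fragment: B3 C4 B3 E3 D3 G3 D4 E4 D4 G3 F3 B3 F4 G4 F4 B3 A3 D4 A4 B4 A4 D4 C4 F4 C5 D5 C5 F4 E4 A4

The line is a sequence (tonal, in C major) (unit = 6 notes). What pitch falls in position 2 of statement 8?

Grouping in 6s, the 2nd note of each cell is C4, E4, G4, B4, D5.
Carrying that up a 3rd forward: F5 → A5 → C6.

C6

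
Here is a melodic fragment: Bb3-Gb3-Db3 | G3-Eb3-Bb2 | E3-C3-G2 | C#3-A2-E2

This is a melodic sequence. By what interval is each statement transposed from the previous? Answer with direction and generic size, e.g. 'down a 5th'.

down a 3rd

With a 3-note motive the entries are Bb3, G3, E3, C#3, each down a 3rd from the previous.
From Bb3 to G3: down a 3rd.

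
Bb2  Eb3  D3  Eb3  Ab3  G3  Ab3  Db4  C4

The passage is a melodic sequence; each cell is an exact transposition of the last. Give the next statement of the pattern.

With a 3-note motive the entries are Bb2, Eb3, Ab3, each up a 4th from the previous.
From Db4 the exact shape gives Db4 Gb4 F4.

Db4 Gb4 F4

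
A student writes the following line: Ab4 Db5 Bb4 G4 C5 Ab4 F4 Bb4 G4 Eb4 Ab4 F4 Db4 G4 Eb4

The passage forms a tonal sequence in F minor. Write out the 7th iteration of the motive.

Unit = 3 notes; the statements start on Ab4, G4, F4, Eb4, Db4, moving down a 2nd each time.
Extending down a 2nd: C4 → Bb3.
Statement 7 starts on Bb3 and keeps the same diatonic contour: Bb3 Eb4 C4.

Bb3 Eb4 C4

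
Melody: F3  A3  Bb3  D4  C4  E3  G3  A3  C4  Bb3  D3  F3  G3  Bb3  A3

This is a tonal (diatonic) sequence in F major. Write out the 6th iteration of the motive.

A2 C3 D3 F3 E3

Unit = 5 notes; the statements start on F3, E3, D3, moving down a 2nd each time.
Extending down a 2nd: C3 → Bb2 → A2.
From A2 the diatonic shape gives A2 C3 D3 F3 E3.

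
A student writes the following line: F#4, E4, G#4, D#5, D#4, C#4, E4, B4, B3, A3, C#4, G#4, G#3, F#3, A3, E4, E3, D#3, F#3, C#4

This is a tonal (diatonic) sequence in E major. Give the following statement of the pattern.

C#3 B2 D#3 A3

Unit = 4 notes; the statements start on F#4, D#4, B3, G#3, E3, moving down a 3rd each time.
So cell 6 is C#3 B2 D#3 A3.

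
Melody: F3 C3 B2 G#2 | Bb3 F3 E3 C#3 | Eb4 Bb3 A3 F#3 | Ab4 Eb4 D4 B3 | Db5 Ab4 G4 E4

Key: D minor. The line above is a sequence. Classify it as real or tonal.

Each cell has the same semitone pattern (-5, -1, -3) — intervals are preserved exactly.
And B2 lies outside D minor, so the sequence is real rather than tonal.

real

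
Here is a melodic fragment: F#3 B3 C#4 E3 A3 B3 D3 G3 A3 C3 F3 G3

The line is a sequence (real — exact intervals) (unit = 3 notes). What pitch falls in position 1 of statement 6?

The unit is 3 notes. Position-1 pitches of the 4 shown cells: F#3, E3, D3, C3.
Carrying that down a 2nd forward: Bb2 → Ab2.

Ab2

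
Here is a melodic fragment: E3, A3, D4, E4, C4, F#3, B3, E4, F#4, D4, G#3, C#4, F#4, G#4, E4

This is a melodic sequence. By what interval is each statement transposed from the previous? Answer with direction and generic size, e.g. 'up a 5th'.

up a 2nd

Unit = 5 notes; the statements start on E3, F#3, G#3, moving up a 2nd each time.
From E3 to F#3: up a 2nd.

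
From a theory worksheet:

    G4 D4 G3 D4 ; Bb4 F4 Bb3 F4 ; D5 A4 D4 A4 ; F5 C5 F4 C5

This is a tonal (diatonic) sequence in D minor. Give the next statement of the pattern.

With a 4-note motive the entries are G4, Bb4, D5, F5, each up a 3rd from the previous.
From A5 the diatonic shape gives A5 E5 A4 E5.

A5 E5 A4 E5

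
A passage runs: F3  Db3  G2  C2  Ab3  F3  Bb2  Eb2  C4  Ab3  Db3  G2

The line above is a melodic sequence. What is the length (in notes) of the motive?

4

12 notes total. Splitting into 3 groups of 4:
F3 Db3 G2 C2 | Ab3 F3 Bb2 Eb2 | C4 Ab3 Db3 G2
Each cell is the previous one up a 3rd — so the unit is 4 notes.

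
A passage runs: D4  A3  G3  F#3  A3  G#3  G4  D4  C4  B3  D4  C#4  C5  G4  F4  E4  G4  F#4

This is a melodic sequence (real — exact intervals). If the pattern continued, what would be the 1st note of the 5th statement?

Bb5

With 6-note cells, note 1 of each statement runs D4, G4, C5.
Each moves up a 4th. Continuing: F5 → Bb5.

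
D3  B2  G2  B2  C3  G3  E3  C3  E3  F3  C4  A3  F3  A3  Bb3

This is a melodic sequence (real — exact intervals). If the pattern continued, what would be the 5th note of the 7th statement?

Gb5

Grouping in 5s, the 5th note of each cell is C3, F3, Bb3.
Each moves up a 4th. Continuing: Eb4 → Ab4 → Db5 → Gb5.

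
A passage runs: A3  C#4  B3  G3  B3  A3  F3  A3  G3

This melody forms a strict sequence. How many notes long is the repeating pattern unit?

There are 9 notes; a 3-note unit gives 3 cells:
A3 C#4 B3 | G3 B3 A3 | F3 A3 G3
That's a consistent down a 2nd shift per cell, and no other grouping gives one.

3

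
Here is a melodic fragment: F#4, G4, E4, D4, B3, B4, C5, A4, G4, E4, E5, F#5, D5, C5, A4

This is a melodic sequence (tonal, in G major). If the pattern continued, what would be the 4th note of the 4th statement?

Grouping in 5s, the 4th note of each cell is D4, G4, C5.
Each moves up a 4th; the next is F#5.

F#5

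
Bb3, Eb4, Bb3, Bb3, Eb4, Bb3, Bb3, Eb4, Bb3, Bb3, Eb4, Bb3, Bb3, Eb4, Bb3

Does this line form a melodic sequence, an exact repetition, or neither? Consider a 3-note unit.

Each 3-note cell is identical (Bb3 Eb4 Bb3), restated at the same pitch.

repetition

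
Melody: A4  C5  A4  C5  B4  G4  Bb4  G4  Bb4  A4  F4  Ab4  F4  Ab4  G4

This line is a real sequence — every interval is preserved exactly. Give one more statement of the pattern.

Eb4 Gb4 Eb4 Gb4 F4

Unit = 5 notes; the statements start on A4, G4, F4, moving down a 2nd each time.
Statement 4 starts on Eb4 and keeps the same exact contour: Eb4 Gb4 Eb4 Gb4 F4.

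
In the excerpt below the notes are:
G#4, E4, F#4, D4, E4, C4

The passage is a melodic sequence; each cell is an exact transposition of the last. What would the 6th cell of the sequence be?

Bb3 Gb3

The 2-note cells begin on G#4, F#4, E4 — each down a 2nd from the last.
Carrying on: D4 → C4 → Bb3.
So cell 6 is Bb3 Gb3.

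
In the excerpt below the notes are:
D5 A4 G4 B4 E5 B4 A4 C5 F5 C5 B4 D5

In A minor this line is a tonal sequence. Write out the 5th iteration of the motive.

Unit = 4 notes; the statements start on D5, E5, F5, moving up a 2nd each time.
Extending up a 2nd: G5 → A5.
Statement 5 starts on A5 and keeps the same diatonic contour: A5 E5 D5 F5.

A5 E5 D5 F5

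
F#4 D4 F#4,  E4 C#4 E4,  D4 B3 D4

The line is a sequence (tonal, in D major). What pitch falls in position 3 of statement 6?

A3

With 3-note cells, note 3 of each statement runs F#4, E4, D4.
Each moves down a 2nd. Continuing: C#4 → B3 → A3.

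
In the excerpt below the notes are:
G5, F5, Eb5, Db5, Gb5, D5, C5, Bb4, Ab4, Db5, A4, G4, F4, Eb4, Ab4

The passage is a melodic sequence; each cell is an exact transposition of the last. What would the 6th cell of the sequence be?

Taking 5-note groups, the heads are G5, D5, A4: the pattern moves down a 4th.
Carrying on: E4 → B3 → F#3.
Statement 6 starts on F#3 and keeps the same exact contour: F#3 E3 D3 C3 F3.

F#3 E3 D3 C3 F3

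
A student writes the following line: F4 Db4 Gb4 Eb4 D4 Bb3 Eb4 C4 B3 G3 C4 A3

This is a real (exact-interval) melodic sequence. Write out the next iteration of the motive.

G#3 E3 A3 F#3

With a 4-note motive the entries are F4, D4, B3, each down a 3rd from the previous.
Statement 4 starts on G#3 and keeps the same exact contour: G#3 E3 A3 F#3.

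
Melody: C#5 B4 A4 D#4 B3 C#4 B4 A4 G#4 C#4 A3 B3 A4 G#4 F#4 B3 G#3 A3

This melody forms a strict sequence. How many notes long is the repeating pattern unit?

18 notes total. Splitting into 3 groups of 6:
C#5 B4 A4 D#4 B3 C#4 | B4 A4 G#4 C#4 A3 B3 | A4 G#4 F#4 B3 G#3 A3
That's a consistent down a 2nd shift per cell, and no other grouping gives one.

6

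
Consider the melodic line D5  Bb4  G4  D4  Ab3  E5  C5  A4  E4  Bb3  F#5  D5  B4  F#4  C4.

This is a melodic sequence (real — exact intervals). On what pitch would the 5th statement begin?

A#5

Unit = 5 notes; the statements start on D5, E5, F#5, moving up a 2nd each time.
Extending the heads up a 2nd: G#5 → A#5.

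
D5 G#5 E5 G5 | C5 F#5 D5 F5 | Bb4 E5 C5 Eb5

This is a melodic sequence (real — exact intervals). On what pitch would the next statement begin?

The 4-note cells begin on D5, C5, Bb4 — each down a 2nd from the last.
One more step down a 2nd gives Ab4.

Ab4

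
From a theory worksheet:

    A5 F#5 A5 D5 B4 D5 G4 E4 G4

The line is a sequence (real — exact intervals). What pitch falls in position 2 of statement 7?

C2

Grouping in 3s, the 2nd note of each cell is F#5, B4, E4.
Extending down a 5th: A3 → D3 → G2 → C2.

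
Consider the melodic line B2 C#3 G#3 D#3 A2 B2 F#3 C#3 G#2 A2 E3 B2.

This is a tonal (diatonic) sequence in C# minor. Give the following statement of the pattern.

F#2 G#2 D#3 A2

With a 4-note motive the entries are B2, A2, G#2, each down a 2nd from the previous.
From F#2 the diatonic shape gives F#2 G#2 D#3 A2.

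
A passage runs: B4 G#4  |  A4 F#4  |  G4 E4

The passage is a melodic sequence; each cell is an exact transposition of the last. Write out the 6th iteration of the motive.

Db4 Bb3

Unit = 2 notes; the statements start on B4, A4, G4, moving down a 2nd each time.
Extending down a 2nd: F4 → Eb4 → Db4.
So cell 6 is Db4 Bb3.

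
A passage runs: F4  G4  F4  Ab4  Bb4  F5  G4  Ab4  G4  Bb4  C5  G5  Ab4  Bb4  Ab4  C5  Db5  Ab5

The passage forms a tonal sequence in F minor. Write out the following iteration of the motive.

Unit = 6 notes; the statements start on F4, G4, Ab4, moving up a 2nd each time.
From Bb4 the diatonic shape gives Bb4 C5 Bb4 Db5 Eb5 Bb5.

Bb4 C5 Bb4 Db5 Eb5 Bb5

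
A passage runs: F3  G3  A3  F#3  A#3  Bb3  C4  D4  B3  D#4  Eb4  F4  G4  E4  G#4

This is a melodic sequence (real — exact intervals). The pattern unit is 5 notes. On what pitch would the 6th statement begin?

Gb5

With a 5-note motive the entries are F3, Bb3, Eb4, each up a 4th from the previous.
Continuing: Ab4 → Db5 → Gb5. Statement 6 starts on Gb5.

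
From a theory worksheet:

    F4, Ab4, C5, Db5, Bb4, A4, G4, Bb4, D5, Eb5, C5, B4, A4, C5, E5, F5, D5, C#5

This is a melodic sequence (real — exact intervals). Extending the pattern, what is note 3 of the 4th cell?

F#5

With 6-note cells, note 3 of each statement runs C5, D5, E5.
Each moves up a 2nd; the next is F#5.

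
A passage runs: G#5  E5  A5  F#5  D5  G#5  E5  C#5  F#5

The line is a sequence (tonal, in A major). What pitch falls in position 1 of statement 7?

A4

With 3-note cells, note 1 of each statement runs G#5, F#5, E5.
Carrying that down a 2nd forward: D5 → C#5 → B4 → A4.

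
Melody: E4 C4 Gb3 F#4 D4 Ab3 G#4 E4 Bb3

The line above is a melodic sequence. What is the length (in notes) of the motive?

3

9 notes total. Splitting into 3 groups of 3:
E4 C4 Gb3 | F#4 D4 Ab3 | G#4 E4 Bb3
Each cell is the previous one up a 2nd — so the unit is 3 notes.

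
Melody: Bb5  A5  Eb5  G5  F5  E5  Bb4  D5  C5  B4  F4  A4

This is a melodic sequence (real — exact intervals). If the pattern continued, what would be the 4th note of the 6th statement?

F#3

The unit is 4 notes. Position-4 pitches of the 3 shown cells: G5, D5, A4.
Extending down a 4th: E4 → B3 → F#3.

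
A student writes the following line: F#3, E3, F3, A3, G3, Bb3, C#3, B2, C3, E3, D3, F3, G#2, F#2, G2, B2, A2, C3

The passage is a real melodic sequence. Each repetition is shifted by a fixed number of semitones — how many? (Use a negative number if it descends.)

With a 6-note motive the entries are F#3, C#3, G#2, each down a 4th from the previous.
Counting half-steps from F#3 to C#3: -5.

-5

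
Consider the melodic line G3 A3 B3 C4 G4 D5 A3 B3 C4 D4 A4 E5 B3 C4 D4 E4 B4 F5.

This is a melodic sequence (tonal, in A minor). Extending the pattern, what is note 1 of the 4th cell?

Grouping in 6s, the 1st note of each cell is G3, A3, B3.
One more up a 2nd gives C4.

C4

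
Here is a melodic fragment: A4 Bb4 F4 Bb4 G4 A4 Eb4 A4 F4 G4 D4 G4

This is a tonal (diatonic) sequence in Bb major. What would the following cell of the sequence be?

Unit = 4 notes; the statements start on A4, G4, F4, moving down a 2nd each time.
From Eb4 the diatonic shape gives Eb4 F4 C4 F4.

Eb4 F4 C4 F4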